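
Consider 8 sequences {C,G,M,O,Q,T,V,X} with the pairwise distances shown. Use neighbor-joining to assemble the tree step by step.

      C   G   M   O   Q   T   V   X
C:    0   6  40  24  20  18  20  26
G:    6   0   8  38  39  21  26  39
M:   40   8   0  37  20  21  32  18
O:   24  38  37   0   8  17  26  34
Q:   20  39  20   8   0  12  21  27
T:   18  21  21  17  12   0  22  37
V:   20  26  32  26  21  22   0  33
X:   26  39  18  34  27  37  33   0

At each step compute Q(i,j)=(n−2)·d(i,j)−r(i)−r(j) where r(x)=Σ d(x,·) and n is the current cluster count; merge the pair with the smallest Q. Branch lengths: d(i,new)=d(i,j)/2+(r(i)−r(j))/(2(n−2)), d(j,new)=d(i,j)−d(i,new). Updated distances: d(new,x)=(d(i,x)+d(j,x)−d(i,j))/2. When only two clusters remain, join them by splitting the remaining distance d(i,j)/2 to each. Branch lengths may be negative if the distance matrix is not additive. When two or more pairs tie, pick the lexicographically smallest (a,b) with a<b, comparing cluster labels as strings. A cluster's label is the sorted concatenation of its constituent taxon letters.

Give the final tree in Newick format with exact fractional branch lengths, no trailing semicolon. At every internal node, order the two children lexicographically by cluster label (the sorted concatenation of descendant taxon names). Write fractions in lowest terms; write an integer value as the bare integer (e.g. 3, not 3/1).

(((C:55/8,((G:49/12,M:47/12):8,X:33/2):27/8):7/4,((O:69/10,Q:11/10):75/16,T:93/16):4):23/4,V:23/4)

step 1: merge (G,M) at d=8, Q=-305; branch lengths G→49/12, M→47/12; new cluster GM
  updated: d(C,GM)=19, d(GM,O)=67/2, d(GM,Q)=51/2, d(GM,T)=17, d(GM,V)=25, d(GM,X)=49/2
step 2: merge (O,Q) at d=8, Q=-216; branch lengths O→69/10, Q→11/10; new cluster OQ
  updated: d(C,OQ)=18, d(GM,OQ)=51/2, d(OQ,T)=21/2, d(OQ,V)=39/2, d(OQ,X)=53/2
step 3: merge (OQ,T) at d=21/2, Q=-325/2; branch lengths OQ→75/16, T→93/16; new cluster OQT
  updated: d(C,OQT)=51/4, d(GM,OQT)=16, d(OQT,V)=31/2, d(OQT,X)=53/2
step 4: merge (GM,X) at d=49/2, Q=-121; branch lengths GM→8, X→33/2; new cluster GMX
  updated: d(C,GMX)=41/4, d(GMX,OQT)=9, d(GMX,V)=67/4
step 5: merge (C,GMX) at d=41/4, Q=-117/2; branch lengths C→55/8, GMX→27/8; new cluster CGMX
  updated: d(CGMX,OQT)=23/4, d(CGMX,V)=53/4
step 6: merge (CGMX,OQT) at d=23/4, Q=-69/2; branch lengths CGMX→7/4, OQT→4; new cluster CGMOQTX
  updated: d(CGMOQTX,V)=23/2
step 7: merge (CGMOQTX,V) at d=23/2; branch lengths CGMOQTX→23/4, V→23/4; new cluster CGMOQTVX
final tree: (((C:55/8,((G:49/12,M:47/12):8,X:33/2):27/8):7/4,((O:69/10,Q:11/10):75/16,T:93/16):4):23/4,V:23/4)
total length: 157/2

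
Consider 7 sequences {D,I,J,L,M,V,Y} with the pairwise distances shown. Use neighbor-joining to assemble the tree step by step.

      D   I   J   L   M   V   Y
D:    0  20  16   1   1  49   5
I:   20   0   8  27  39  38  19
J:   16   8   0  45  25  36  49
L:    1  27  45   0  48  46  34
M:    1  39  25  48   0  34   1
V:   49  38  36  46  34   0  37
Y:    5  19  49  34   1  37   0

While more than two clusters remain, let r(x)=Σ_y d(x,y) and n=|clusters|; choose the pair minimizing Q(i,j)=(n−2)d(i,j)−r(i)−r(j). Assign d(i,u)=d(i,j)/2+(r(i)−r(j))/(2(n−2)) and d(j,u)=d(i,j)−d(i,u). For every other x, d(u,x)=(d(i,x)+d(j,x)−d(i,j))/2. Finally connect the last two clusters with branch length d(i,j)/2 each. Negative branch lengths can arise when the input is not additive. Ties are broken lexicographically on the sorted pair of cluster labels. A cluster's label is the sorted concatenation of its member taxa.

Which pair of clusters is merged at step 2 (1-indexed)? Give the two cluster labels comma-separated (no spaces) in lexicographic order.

D,L

1. join I+J (d=8, Q=-290) ⇒ IJ; edges |I|=6/5, |J|=34/5
  updated: d(D,IJ)=14, d(IJ,L)=32, d(IJ,M)=28, d(IJ,V)=33, d(IJ,Y)=30
2. join D+L (d=1, Q=-227) ⇒ DL; edges |D|=-87/8, |L|=95/8
  updated: d(DL,IJ)=45/2, d(DL,M)=24, d(DL,V)=47, d(DL,Y)=19
3. join M+Y (d=1, Q=-171) ⇒ MY; edges |M|=1/2, |Y|=1/2
  updated: d(DL,MY)=21, d(IJ,MY)=57/2, d(MY,V)=35
4. join DL+MY (d=21, Q=-133) ⇒ DLMY; edges |DL|=12, |MY|=9
  updated: d(DLMY,IJ)=15, d(DLMY,V)=61/2
5. join DLMY+IJ (d=15, Q=-157/2) ⇒ DIJLMY; edges |DLMY|=25/4, |IJ|=35/4
  updated: d(DIJLMY,V)=97/4
6. join DIJLMY+V (d=97/4) ⇒ DIJLMVY; edges |DIJLMY|=97/8, |V|=97/8
final tree: ((((D:-87/8,L:95/8):12,(M:1/2,Y:1/2):9):25/4,(I:6/5,J:34/5):35/4):97/8,V:97/8)
total length: 281/4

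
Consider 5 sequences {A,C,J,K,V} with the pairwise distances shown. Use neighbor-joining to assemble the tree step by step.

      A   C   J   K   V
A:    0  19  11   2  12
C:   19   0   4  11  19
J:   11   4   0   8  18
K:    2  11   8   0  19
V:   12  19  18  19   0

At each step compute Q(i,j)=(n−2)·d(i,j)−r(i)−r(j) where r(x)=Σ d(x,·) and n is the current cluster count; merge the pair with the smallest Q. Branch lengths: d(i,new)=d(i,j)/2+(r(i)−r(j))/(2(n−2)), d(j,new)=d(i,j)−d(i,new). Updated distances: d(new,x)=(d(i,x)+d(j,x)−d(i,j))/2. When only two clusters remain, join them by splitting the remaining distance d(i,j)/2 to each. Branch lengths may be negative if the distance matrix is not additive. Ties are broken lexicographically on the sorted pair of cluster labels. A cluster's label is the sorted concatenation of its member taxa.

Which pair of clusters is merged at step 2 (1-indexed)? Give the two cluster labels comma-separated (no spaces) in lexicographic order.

1. join C+J (d=4, Q=-82) ⇒ CJ; edges |C|=4, |J|=0
  updated: d(A,CJ)=13, d(CJ,K)=15/2, d(CJ,V)=33/2
2. join A+K (d=2, Q=-103/2) ⇒ AK; edges |A|=5/8, |K|=11/8
  updated: d(AK,CJ)=37/4, d(AK,V)=29/2
3. join AK+CJ (d=37/4, Q=-161/4) ⇒ ACJK; edges |AK|=29/8, |CJ|=45/8
  updated: d(ACJK,V)=87/8
4. join ACJK+V (d=87/8) ⇒ ACJKV; edges |ACJK|=87/16, |V|=87/16
final tree: (((A:5/8,K:11/8):29/8,(C:4,J:0):45/8):87/16,V:87/16)
total length: 209/8

A,K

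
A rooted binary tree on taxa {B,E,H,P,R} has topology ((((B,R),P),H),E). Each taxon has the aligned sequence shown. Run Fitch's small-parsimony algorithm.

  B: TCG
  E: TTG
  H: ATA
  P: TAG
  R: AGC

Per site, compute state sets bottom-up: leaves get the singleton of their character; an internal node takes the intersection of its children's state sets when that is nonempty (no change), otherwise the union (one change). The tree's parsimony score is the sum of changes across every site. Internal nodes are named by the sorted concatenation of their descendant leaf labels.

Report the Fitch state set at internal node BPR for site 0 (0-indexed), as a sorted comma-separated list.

T

[col 0] BR: children B:{T}, R:{A} ∪→ {A,T}; cost 1
[col 0] BPR: children BR:{A,T}, P:{T} ∩→ {T}; cost 0
[col 0] BHPR: children BPR:{T}, H:{A} ∪→ {A,T}; cost 1
[col 0] BEHPR: children BHPR:{A,T}, E:{T} ∩→ {T}; cost 0
[col 1] BR: children B:{C}, R:{G} ∪→ {C,G}; cost 1
[col 1] BPR: children BR:{C,G}, P:{A} ∪→ {A,C,G}; cost 1
[col 1] BHPR: children BPR:{A,C,G}, H:{T} ∪→ {A,C,G,T}; cost 1
[col 1] BEHPR: children BHPR:{A,C,G,T}, E:{T} ∩→ {T}; cost 0
[col 2] BR: children B:{G}, R:{C} ∪→ {C,G}; cost 1
[col 2] BPR: children BR:{C,G}, P:{G} ∩→ {G}; cost 0
[col 2] BHPR: children BPR:{G}, H:{A} ∪→ {A,G}; cost 1
[col 2] BEHPR: children BHPR:{A,G}, E:{G} ∩→ {G}; cost 0
per-site changes: [2, 3, 2]; total = 7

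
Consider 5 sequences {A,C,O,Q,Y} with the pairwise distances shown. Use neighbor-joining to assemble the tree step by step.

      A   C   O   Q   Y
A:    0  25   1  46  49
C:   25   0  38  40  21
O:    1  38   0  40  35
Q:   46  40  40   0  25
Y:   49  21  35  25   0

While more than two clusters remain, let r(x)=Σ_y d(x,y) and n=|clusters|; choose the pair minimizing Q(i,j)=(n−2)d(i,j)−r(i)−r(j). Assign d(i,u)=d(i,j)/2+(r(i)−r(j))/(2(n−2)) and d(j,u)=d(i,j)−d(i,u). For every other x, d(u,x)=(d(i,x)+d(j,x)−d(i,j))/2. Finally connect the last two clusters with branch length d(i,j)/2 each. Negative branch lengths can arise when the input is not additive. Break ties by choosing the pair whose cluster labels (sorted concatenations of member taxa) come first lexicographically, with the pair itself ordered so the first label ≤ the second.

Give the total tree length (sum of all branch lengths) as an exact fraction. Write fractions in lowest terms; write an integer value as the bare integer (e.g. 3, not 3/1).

261/4

step 1: merge (A,O) at d=1, Q=-232; branch lengths A→5/3, O→-2/3; new cluster AO
  updated: d(AO,C)=31, d(AO,Q)=85/2, d(AO,Y)=83/2
step 2: merge (AO,C) at d=31, Q=-145; branch lengths AO→85/4, C→39/4; new cluster ACO
  updated: d(ACO,Q)=103/4, d(ACO,Y)=63/4
step 3: merge (ACO,Q) at d=103/4, Q=-133/2; branch lengths ACO→33/4, Q→35/2; new cluster ACOQ
  updated: d(ACOQ,Y)=15/2
step 4: merge (ACOQ,Y) at d=15/2; branch lengths ACOQ→15/4, Y→15/4; new cluster ACOQY
final tree: ((((A:5/3,O:-2/3):85/4,C:39/4):33/4,Q:35/2):15/4,Y:15/4)
total length: 261/4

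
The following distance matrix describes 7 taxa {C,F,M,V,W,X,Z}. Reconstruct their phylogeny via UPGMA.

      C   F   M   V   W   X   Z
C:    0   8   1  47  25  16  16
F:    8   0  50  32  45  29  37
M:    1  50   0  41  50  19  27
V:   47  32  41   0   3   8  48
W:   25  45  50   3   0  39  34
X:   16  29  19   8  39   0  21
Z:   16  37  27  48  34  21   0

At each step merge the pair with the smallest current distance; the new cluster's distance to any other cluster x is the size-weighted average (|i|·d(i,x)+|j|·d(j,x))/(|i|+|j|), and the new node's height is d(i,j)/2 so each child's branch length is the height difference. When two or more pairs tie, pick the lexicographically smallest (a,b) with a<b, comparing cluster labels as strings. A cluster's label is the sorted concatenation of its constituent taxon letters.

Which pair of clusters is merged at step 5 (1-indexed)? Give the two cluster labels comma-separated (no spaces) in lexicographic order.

step 1: merge (C,M) at d=1; branch lengths C→1/2, M→1/2; new cluster CM
  updated: d(CM,F)=29, d(CM,V)=44, d(CM,W)=75/2, d(CM,X)=35/2, d(CM,Z)=43/2
step 2: merge (V,W) at d=3; branch lengths V→3/2, W→3/2; new cluster VW
  updated: d(CM,VW)=163/4, d(F,VW)=77/2, d(VW,X)=47/2, d(VW,Z)=41
step 3: merge (CM,X) at d=35/2; branch lengths CM→33/4, X→35/4; new cluster CMX
  updated: d(CMX,F)=29, d(CMX,VW)=35, d(CMX,Z)=64/3
step 4: merge (CMX,Z) at d=64/3; branch lengths CMX→23/12, Z→32/3; new cluster CMXZ
  updated: d(CMXZ,F)=31, d(CMXZ,VW)=73/2
step 5: merge (CMXZ,F) at d=31; branch lengths CMXZ→29/6, F→31/2; new cluster CFMXZ
  updated: d(CFMXZ,VW)=369/10
step 6: merge (CFMXZ,VW) at d=369/10; branch lengths CFMXZ→59/20, VW→339/20; new cluster CFMVWXZ
final tree: (((((C:1/2,M:1/2):33/4,X:35/4):23/12,Z:32/3):29/6,F:31/2):59/20,(V:3/2,W:3/2):339/20)
total length: 4429/60

CMXZ,F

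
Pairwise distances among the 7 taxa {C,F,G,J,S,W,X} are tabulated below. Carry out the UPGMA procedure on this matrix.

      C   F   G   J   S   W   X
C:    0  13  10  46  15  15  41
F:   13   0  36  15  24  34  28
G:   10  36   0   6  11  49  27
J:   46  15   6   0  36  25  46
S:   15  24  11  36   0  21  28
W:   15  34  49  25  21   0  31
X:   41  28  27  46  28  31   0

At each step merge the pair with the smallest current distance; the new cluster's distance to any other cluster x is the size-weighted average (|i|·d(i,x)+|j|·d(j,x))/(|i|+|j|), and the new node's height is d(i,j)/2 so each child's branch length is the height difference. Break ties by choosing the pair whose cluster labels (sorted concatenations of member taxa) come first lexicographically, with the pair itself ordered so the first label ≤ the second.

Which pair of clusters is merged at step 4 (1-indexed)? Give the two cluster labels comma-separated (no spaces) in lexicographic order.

iteration 1: select G,J (d=6); attach at lengths (3, 3); label the merged cluster GJ
  updated: d(C,GJ)=28, d(F,GJ)=51/2, d(GJ,S)=47/2, d(GJ,W)=37, d(GJ,X)=73/2
iteration 2: select C,F (d=13); attach at lengths (13/2, 13/2); label the merged cluster CF
  updated: d(CF,GJ)=107/4, d(CF,S)=39/2, d(CF,W)=49/2, d(CF,X)=69/2
iteration 3: select CF,S (d=39/2); attach at lengths (13/4, 39/4); label the merged cluster CFS
  updated: d(CFS,GJ)=77/3, d(CFS,W)=70/3, d(CFS,X)=97/3
iteration 4: select CFS,W (d=70/3); attach at lengths (23/12, 35/3); label the merged cluster CFSW
  updated: d(CFSW,GJ)=57/2, d(CFSW,X)=32
iteration 5: select CFSW,GJ (d=57/2); attach at lengths (31/12, 45/4); label the merged cluster CFGJSW
  updated: d(CFGJSW,X)=67/2
iteration 6: select CFGJSW,X (d=67/2); attach at lengths (5/2, 67/4); label the merged cluster CFGJSWX
final tree: (((((C:13/2,F:13/2):13/4,S:39/4):23/12,W:35/3):31/12,(G:3,J:3):45/4):5/2,X:67/4)
total length: 236/3

CFS,W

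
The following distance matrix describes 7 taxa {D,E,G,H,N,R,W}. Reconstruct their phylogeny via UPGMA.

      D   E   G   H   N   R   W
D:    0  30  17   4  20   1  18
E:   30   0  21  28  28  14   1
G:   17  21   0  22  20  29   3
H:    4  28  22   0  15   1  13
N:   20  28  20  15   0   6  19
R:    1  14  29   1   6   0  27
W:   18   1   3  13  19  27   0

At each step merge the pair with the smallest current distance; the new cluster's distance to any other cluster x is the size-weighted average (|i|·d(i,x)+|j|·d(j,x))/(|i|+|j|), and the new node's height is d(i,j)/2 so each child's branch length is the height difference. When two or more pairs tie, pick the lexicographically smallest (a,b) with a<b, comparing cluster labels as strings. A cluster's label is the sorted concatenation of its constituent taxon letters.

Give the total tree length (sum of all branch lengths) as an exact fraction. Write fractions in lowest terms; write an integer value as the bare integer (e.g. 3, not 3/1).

223/6

step 1: merge (D,R) at d=1; branch lengths D→1/2, R→1/2; new cluster DR
  updated: d(DR,E)=22, d(DR,G)=23, d(DR,H)=5/2, d(DR,N)=13, d(DR,W)=45/2
step 2: merge (E,W) at d=1; branch lengths E→1/2, W→1/2; new cluster EW
  updated: d(DR,EW)=89/4, d(EW,G)=12, d(EW,H)=41/2, d(EW,N)=47/2
step 3: merge (DR,H) at d=5/2; branch lengths DR→3/4, H→5/4; new cluster DHR
  updated: d(DHR,EW)=65/3, d(DHR,G)=68/3, d(DHR,N)=41/3
step 4: merge (EW,G) at d=12; branch lengths EW→11/2, G→6; new cluster EGW
  updated: d(DHR,EGW)=22, d(EGW,N)=67/3
step 5: merge (DHR,N) at d=41/3; branch lengths DHR→67/12, N→41/6; new cluster DHNR
  updated: d(DHNR,EGW)=265/12
step 6: merge (DHNR,EGW) at d=265/12; branch lengths DHNR→101/24, EGW→121/24; new cluster DEGHNRW
final tree: ((((D:1/2,R:1/2):3/4,H:5/4):67/12,N:41/6):101/24,((E:1/2,W:1/2):11/2,G:6):121/24)
total length: 223/6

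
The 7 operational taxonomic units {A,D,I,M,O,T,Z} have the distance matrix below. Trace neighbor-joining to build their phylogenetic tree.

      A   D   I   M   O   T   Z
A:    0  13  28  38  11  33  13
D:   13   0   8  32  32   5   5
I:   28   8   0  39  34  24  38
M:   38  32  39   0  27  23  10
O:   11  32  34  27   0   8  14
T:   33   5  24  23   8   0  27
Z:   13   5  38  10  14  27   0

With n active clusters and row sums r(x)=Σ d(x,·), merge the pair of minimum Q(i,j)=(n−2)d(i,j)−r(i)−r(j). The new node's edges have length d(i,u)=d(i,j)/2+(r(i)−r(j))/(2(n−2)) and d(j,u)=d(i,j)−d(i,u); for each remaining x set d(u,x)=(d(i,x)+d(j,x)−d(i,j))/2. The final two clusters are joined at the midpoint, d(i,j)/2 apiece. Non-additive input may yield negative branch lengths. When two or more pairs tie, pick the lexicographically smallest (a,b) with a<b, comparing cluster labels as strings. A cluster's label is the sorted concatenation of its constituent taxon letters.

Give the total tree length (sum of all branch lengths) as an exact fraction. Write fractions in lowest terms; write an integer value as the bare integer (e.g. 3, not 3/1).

935/16

1. join D+I (d=8, Q=-226) ⇒ DI; edges |D|=-18/5, |I|=58/5
  updated: d(A,DI)=33/2, d(DI,M)=63/2, d(DI,O)=29, d(DI,T)=21/2, d(DI,Z)=35/2
2. join M+Z (d=10, Q=-171) ⇒ MZ; edges |M|=11, |Z|=-1
  updated: d(A,MZ)=41/2, d(DI,MZ)=39/2, d(MZ,O)=31/2, d(MZ,T)=20
3. join DI+T (d=21/2, Q=-231/2) ⇒ DIT; edges |DI|=71/12, |T|=55/12
  updated: d(A,DIT)=39/2, d(DIT,MZ)=29/2, d(DIT,O)=53/4
4. join A+O (d=11, Q=-275/4) ⇒ AO; edges |A|=133/16, |O|=43/16
  updated: d(AO,DIT)=87/8, d(AO,MZ)=25/2
5. join AO+DIT (d=87/8, Q=-303/8) ⇒ ADIOT; edges |AO|=71/16, |DIT|=103/16
  updated: d(ADIOT,MZ)=129/16
6. join ADIOT+MZ (d=129/16) ⇒ ADIMOTZ; edges |ADIOT|=129/32, |MZ|=129/32
final tree: (((A:133/16,O:43/16):71/16,((D:-18/5,I:58/5):71/12,T:55/12):103/16):129/32,(M:11,Z:-1):129/32)
total length: 935/16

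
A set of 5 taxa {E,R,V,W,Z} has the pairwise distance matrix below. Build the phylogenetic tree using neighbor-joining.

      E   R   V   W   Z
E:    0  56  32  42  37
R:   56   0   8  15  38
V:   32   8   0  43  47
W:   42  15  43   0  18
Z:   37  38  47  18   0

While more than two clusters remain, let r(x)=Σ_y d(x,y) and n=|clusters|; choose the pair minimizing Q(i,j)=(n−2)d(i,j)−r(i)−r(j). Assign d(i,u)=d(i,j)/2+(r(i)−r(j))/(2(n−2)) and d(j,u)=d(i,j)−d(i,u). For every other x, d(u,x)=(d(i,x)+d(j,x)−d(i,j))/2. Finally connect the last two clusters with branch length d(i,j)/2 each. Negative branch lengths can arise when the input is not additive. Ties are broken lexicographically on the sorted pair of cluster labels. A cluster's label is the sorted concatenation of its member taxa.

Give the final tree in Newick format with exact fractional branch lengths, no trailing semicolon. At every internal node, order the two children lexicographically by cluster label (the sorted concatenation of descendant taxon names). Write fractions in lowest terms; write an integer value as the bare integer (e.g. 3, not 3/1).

step 1: merge (R,V) at d=8, Q=-223; branch lengths R→11/6, V→37/6; new cluster RV
  updated: d(E,RV)=40, d(RV,W)=25, d(RV,Z)=77/2
step 2: merge (E,RV) at d=40, Q=-285/2; branch lengths E→191/8, RV→129/8; new cluster ERV
  updated: d(ERV,W)=27/2, d(ERV,Z)=71/4
step 3: merge (ERV,W) at d=27/2, Q=-197/4; branch lengths ERV→53/8, W→55/8; new cluster ERVW
  updated: d(ERVW,Z)=89/8
step 4: merge (ERVW,Z) at d=89/8; branch lengths ERVW→89/16, Z→89/16; new cluster ERVWZ
final tree: (((E:191/8,(R:11/6,V:37/6):129/8):53/8,W:55/8):89/16,Z:89/16)
total length: 581/8

(((E:191/8,(R:11/6,V:37/6):129/8):53/8,W:55/8):89/16,Z:89/16)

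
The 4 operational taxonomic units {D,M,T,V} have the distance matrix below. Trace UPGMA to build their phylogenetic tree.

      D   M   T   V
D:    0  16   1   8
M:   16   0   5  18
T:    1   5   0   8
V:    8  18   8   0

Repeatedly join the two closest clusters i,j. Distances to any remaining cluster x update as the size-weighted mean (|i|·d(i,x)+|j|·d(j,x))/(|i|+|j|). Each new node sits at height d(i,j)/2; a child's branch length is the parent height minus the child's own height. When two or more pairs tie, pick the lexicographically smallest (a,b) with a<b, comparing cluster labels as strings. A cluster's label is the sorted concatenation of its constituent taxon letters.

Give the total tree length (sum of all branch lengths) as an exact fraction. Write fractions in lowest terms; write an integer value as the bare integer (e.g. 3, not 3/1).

35/2

iteration 1: select D,T (d=1); attach at lengths (1/2, 1/2); label the merged cluster DT
  updated: d(DT,M)=21/2, d(DT,V)=8
iteration 2: select DT,V (d=8); attach at lengths (7/2, 4); label the merged cluster DTV
  updated: d(DTV,M)=13
iteration 3: select DTV,M (d=13); attach at lengths (5/2, 13/2); label the merged cluster DMTV
final tree: (((D:1/2,T:1/2):7/2,V:4):5/2,M:13/2)
total length: 35/2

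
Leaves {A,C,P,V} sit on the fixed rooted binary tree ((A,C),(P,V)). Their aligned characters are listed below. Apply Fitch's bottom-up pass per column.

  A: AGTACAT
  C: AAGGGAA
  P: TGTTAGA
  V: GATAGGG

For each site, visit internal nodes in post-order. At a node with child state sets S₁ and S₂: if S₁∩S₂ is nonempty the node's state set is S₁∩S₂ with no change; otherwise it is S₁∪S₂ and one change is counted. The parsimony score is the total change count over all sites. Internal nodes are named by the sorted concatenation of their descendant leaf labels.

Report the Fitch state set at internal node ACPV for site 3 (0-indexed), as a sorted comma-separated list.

site 0, node AC: A={A} ∩ C={A} → {A} (+0)
site 0, node PV: P={T} ∪ V={G} → {G,T} (+1)
site 0, node ACPV: AC={A} ∪ PV={G,T} → {A,G,T} (+1)
site 1, node AC: A={G} ∪ C={A} → {A,G} (+1)
site 1, node PV: P={G} ∪ V={A} → {A,G} (+1)
site 1, node ACPV: AC={A,G} ∩ PV={A,G} → {A,G} (+0)
site 2, node AC: A={T} ∪ C={G} → {G,T} (+1)
site 2, node PV: P={T} ∩ V={T} → {T} (+0)
site 2, node ACPV: AC={G,T} ∩ PV={T} → {T} (+0)
site 3, node AC: A={A} ∪ C={G} → {A,G} (+1)
site 3, node PV: P={T} ∪ V={A} → {A,T} (+1)
site 3, node ACPV: AC={A,G} ∩ PV={A,T} → {A} (+0)
site 4, node AC: A={C} ∪ C={G} → {C,G} (+1)
site 4, node PV: P={A} ∪ V={G} → {A,G} (+1)
site 4, node ACPV: AC={C,G} ∩ PV={A,G} → {G} (+0)
site 5, node AC: A={A} ∩ C={A} → {A} (+0)
site 5, node PV: P={G} ∩ V={G} → {G} (+0)
site 5, node ACPV: AC={A} ∪ PV={G} → {A,G} (+1)
site 6, node AC: A={T} ∪ C={A} → {A,T} (+1)
site 6, node PV: P={A} ∪ V={G} → {A,G} (+1)
site 6, node ACPV: AC={A,T} ∩ PV={A,G} → {A} (+0)
per-site changes: [2, 2, 1, 2, 2, 1, 2]; total = 12

A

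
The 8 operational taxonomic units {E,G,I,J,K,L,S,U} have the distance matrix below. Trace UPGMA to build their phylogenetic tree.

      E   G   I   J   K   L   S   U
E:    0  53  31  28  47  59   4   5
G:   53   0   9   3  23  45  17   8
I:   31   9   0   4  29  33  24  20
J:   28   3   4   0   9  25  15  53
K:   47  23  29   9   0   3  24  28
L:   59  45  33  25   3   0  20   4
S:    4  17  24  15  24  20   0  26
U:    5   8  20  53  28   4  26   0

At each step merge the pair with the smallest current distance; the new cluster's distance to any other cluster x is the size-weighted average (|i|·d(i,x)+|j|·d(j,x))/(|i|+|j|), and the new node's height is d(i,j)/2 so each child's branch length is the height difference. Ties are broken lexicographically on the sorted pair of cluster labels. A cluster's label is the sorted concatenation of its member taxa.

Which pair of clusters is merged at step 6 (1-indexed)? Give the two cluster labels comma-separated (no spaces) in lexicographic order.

1. join G+J (d=3) ⇒ GJ; edges |G|=3/2, |J|=3/2
  updated: d(E,GJ)=81/2, d(GJ,I)=13/2, d(GJ,K)=16, d(GJ,L)=35, d(GJ,S)=16, d(GJ,U)=61/2
2. join K+L (d=3) ⇒ KL; edges |K|=3/2, |L|=3/2
  updated: d(E,KL)=53, d(GJ,KL)=51/2, d(I,KL)=31, d(KL,S)=22, d(KL,U)=16
3. join E+S (d=4) ⇒ ES; edges |E|=2, |S|=2
  updated: d(ES,GJ)=113/4, d(ES,I)=55/2, d(ES,KL)=75/2, d(ES,U)=31/2
4. join GJ+I (d=13/2) ⇒ GIJ; edges |GJ|=7/4, |I|=13/4
  updated: d(ES,GIJ)=28, d(GIJ,KL)=82/3, d(GIJ,U)=27
5. join ES+U (d=31/2) ⇒ ESU; edges |ES|=23/4, |U|=31/4
  updated: d(ESU,GIJ)=83/3, d(ESU,KL)=91/3
6. join GIJ+KL (d=82/3) ⇒ GIJKL; edges |GIJ|=125/12, |KL|=73/6
  updated: d(ESU,GIJKL)=431/15
7. join ESU+GIJKL (d=431/15) ⇒ EGIJKLSU; edges |ESU|=397/60, |GIJKL|=7/10
final tree: (((E:2,S:2):23/4,U:31/4):397/60,(((G:3/2,J:3/2):7/4,I:13/4):125/12,(K:3/2,L:3/2):73/6):7/10)
total length: 292/5

GIJ,KL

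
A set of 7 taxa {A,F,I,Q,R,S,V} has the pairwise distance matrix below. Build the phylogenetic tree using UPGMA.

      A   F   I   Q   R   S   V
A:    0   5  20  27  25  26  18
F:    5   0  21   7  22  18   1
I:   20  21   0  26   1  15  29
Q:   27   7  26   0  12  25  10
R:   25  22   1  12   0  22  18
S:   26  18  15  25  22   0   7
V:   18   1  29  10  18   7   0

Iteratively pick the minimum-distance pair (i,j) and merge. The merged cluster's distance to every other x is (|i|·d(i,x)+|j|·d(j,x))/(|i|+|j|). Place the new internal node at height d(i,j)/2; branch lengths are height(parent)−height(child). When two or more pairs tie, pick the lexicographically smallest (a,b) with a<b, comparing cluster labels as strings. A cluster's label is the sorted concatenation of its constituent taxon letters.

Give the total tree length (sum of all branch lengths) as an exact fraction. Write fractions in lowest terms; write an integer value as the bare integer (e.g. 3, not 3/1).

523/12

iteration 1: select F,V (d=1); attach at lengths (1/2, 1/2); label the merged cluster FV
  updated: d(A,FV)=23/2, d(FV,I)=25, d(FV,Q)=17/2, d(FV,R)=20, d(FV,S)=25/2
iteration 2: select I,R (d=1); attach at lengths (1/2, 1/2); label the merged cluster IR
  updated: d(A,IR)=45/2, d(FV,IR)=45/2, d(IR,Q)=19, d(IR,S)=37/2
iteration 3: select FV,Q (d=17/2); attach at lengths (15/4, 17/4); label the merged cluster FQV
  updated: d(A,FQV)=50/3, d(FQV,IR)=64/3, d(FQV,S)=50/3
iteration 4: select A,FQV (d=50/3); attach at lengths (25/3, 49/12); label the merged cluster AFQV
  updated: d(AFQV,IR)=173/8, d(AFQV,S)=19
iteration 5: select IR,S (d=37/2); attach at lengths (35/4, 37/4); label the merged cluster IRS
  updated: d(AFQV,IRS)=83/4
iteration 6: select AFQV,IRS (d=83/4); attach at lengths (49/24, 9/8); label the merged cluster AFIQRSV
final tree: ((A:25/3,((F:1/2,V:1/2):15/4,Q:17/4):49/12):49/24,((I:1/2,R:1/2):35/4,S:37/4):9/8)
total length: 523/12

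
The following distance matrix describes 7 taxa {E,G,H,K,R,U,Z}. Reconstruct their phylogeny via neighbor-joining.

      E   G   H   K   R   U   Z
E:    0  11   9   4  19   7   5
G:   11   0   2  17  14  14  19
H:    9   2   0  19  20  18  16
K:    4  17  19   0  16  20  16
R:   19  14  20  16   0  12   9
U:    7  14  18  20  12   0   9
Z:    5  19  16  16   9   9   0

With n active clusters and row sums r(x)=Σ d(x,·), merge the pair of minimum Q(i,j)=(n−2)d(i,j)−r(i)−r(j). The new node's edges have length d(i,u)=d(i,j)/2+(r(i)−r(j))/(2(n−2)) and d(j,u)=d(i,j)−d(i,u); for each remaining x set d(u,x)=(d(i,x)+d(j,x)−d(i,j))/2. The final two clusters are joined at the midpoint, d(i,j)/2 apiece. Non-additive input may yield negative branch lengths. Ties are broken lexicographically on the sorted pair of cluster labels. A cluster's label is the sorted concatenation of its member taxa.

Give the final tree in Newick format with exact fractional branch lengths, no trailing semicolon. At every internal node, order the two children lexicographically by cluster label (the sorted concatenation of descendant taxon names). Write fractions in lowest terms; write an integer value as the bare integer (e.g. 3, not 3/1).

step 1: merge (G,H) at d=2, Q=-151; branch lengths G→3/10, H→17/10; new cluster GH
  updated: d(E,GH)=9, d(GH,K)=17, d(GH,R)=16, d(GH,U)=15, d(GH,Z)=33/2
step 2: merge (E,K) at d=4, Q=-101; branch lengths E→-13/8, K→45/8; new cluster EK
  updated: d(EK,GH)=11, d(EK,R)=31/2, d(EK,U)=23/2, d(EK,Z)=17/2
step 3: merge (EK,GH) at d=11, Q=-72; branch lengths EK→7/2, GH→15/2; new cluster EGHK
  updated: d(EGHK,R)=41/4, d(EGHK,U)=31/4, d(EGHK,Z)=7
step 4: merge (EGHK,U) at d=31/4, Q=-153/4; branch lengths EGHK→47/16, U→77/16; new cluster EGHKU
  updated: d(EGHKU,R)=29/4, d(EGHKU,Z)=33/8
step 5: merge (EGHKU,R) at d=29/4, Q=-163/8; branch lengths EGHKU→19/16, R→97/16; new cluster EGHKRU
  updated: d(EGHKRU,Z)=47/16
step 6: merge (EGHKRU,Z) at d=47/16; branch lengths EGHKRU→47/32, Z→47/32; new cluster EGHKRUZ
final tree: (((((E:-13/8,K:45/8):7/2,(G:3/10,H:17/10):15/2):47/16,U:77/16):19/16,R:97/16):47/32,Z:47/32)
total length: 559/16

(((((E:-13/8,K:45/8):7/2,(G:3/10,H:17/10):15/2):47/16,U:77/16):19/16,R:97/16):47/32,Z:47/32)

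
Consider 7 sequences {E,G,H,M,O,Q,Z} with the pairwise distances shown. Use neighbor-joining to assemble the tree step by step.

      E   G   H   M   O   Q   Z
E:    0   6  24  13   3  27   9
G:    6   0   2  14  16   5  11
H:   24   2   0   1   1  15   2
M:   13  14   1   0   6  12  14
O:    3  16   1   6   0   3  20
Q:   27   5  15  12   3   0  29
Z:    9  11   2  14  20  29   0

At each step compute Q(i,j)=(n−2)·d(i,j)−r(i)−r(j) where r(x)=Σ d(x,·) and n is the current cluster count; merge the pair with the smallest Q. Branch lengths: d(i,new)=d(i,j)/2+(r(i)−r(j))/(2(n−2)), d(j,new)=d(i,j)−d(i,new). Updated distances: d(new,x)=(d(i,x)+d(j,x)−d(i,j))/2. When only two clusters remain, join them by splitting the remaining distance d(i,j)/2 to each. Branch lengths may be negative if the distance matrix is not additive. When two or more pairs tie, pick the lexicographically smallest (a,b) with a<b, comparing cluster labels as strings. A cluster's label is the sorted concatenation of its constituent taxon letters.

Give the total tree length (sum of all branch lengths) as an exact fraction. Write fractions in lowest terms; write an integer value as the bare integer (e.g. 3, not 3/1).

223/8

iteration 1: select O,Q (d=3, Q=-125); attach at lengths (-27/10, 57/10); label the merged cluster OQ
  updated: d(E,OQ)=27/2, d(G,OQ)=9, d(H,OQ)=13/2, d(M,OQ)=15/2, d(OQ,Z)=23
iteration 2: select E,Z (d=9, Q=-177/2); attach at lengths (85/16, 59/16); label the merged cluster EZ
  updated: d(EZ,G)=4, d(EZ,H)=17/2, d(EZ,M)=9, d(EZ,OQ)=55/4
iteration 3: select EZ,G (d=4, Q=-209/4); attach at lengths (73/24, 23/24); label the merged cluster EGZ
  updated: d(EGZ,H)=13/4, d(EGZ,M)=19/2, d(EGZ,OQ)=75/8
iteration 4: select EGZ,OQ (d=75/8, Q=-107/4); attach at lengths (35/8, 5); label the merged cluster EGOQZ
  updated: d(EGOQZ,H)=3/16, d(EGOQZ,M)=61/16
iteration 5: select EGOQZ,H (d=3/16, Q=-5); attach at lengths (3/2, -21/16); label the merged cluster EGHOQZ
  updated: d(EGHOQZ,M)=37/16
iteration 6: select EGHOQZ,M (d=37/16); attach at lengths (37/32, 37/32); label the merged cluster EGHMOQZ
final tree: (((((E:85/16,Z:59/16):73/24,G:23/24):35/8,(O:-27/10,Q:57/10):5):3/2,H:-21/16):37/32,M:37/32)
total length: 223/8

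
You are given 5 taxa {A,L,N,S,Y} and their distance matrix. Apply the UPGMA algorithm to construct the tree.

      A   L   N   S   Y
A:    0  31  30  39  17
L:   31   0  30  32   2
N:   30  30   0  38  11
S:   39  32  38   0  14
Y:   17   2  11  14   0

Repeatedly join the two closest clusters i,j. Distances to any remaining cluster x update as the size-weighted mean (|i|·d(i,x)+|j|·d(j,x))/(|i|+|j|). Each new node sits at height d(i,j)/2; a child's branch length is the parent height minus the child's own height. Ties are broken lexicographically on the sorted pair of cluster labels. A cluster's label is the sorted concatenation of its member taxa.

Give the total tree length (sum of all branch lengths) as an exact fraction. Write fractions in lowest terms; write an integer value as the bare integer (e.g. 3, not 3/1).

55

step 1: merge (L,Y) at d=2; branch lengths L→1, Y→1; new cluster LY
  updated: d(A,LY)=24, d(LY,N)=41/2, d(LY,S)=23
step 2: merge (LY,N) at d=41/2; branch lengths LY→37/4, N→41/4; new cluster LNY
  updated: d(A,LNY)=26, d(LNY,S)=28
step 3: merge (A,LNY) at d=26; branch lengths A→13, LNY→11/4; new cluster ALNY
  updated: d(ALNY,S)=123/4
step 4: merge (ALNY,S) at d=123/4; branch lengths ALNY→19/8, S→123/8; new cluster ALNSY
final tree: ((A:13,((L:1,Y:1):37/4,N:41/4):11/4):19/8,S:123/8)
total length: 55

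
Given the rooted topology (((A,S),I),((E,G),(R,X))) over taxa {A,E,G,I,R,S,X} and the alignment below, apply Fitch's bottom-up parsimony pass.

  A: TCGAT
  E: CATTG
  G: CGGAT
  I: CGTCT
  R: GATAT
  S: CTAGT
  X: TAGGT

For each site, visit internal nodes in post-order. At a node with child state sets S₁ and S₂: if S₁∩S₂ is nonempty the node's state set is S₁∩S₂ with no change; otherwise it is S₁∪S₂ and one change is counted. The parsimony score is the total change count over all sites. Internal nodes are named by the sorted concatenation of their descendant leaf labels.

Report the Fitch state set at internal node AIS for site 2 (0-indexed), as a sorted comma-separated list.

AS@0: {T} ∪ {C} = {C,T} (union, +1)
AIS@0: {C,T} ∩ {C} = {C} (intersection, +0)
EG@0: {C} ∩ {C} = {C} (intersection, +0)
RX@0: {G} ∪ {T} = {G,T} (union, +1)
EGRX@0: {C} ∪ {G,T} = {C,G,T} (union, +1)
AEGIRSX@0: {C} ∩ {C,G,T} = {C} (intersection, +0)
AS@1: {C} ∪ {T} = {C,T} (union, +1)
AIS@1: {C,T} ∪ {G} = {C,G,T} (union, +1)
EG@1: {A} ∪ {G} = {A,G} (union, +1)
RX@1: {A} ∩ {A} = {A} (intersection, +0)
EGRX@1: {A,G} ∩ {A} = {A} (intersection, +0)
AEGIRSX@1: {C,G,T} ∪ {A} = {A,C,G,T} (union, +1)
AS@2: {G} ∪ {A} = {A,G} (union, +1)
AIS@2: {A,G} ∪ {T} = {A,G,T} (union, +1)
EG@2: {T} ∪ {G} = {G,T} (union, +1)
RX@2: {T} ∪ {G} = {G,T} (union, +1)
EGRX@2: {G,T} ∩ {G,T} = {G,T} (intersection, +0)
AEGIRSX@2: {A,G,T} ∩ {G,T} = {G,T} (intersection, +0)
AS@3: {A} ∪ {G} = {A,G} (union, +1)
AIS@3: {A,G} ∪ {C} = {A,C,G} (union, +1)
EG@3: {T} ∪ {A} = {A,T} (union, +1)
RX@3: {A} ∪ {G} = {A,G} (union, +1)
EGRX@3: {A,T} ∩ {A,G} = {A} (intersection, +0)
AEGIRSX@3: {A,C,G} ∩ {A} = {A} (intersection, +0)
AS@4: {T} ∩ {T} = {T} (intersection, +0)
AIS@4: {T} ∩ {T} = {T} (intersection, +0)
EG@4: {G} ∪ {T} = {G,T} (union, +1)
RX@4: {T} ∩ {T} = {T} (intersection, +0)
EGRX@4: {G,T} ∩ {T} = {T} (intersection, +0)
AEGIRSX@4: {T} ∩ {T} = {T} (intersection, +0)
per-site changes: [3, 4, 4, 4, 1]; total = 16

A,G,T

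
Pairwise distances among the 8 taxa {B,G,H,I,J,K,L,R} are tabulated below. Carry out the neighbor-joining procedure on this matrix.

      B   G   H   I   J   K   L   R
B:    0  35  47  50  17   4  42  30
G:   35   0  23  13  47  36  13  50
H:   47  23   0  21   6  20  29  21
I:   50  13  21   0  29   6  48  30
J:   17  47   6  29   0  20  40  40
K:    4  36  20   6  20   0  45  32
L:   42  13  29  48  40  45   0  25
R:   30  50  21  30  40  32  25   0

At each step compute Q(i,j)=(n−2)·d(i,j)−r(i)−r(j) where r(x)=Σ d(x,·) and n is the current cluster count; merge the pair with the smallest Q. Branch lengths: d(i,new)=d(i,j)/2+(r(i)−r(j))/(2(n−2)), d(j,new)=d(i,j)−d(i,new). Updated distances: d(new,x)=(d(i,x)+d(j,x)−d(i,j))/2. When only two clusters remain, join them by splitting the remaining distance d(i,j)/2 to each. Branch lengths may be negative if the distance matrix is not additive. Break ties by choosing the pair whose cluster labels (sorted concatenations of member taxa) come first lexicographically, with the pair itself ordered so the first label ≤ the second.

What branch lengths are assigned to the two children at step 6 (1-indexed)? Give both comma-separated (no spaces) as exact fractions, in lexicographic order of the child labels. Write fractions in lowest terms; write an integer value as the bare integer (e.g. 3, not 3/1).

iteration 1: select G,L (d=13, Q=-381); attach at lengths (53/12, 103/12); label the merged cluster GL
  updated: d(B,GL)=32, d(GL,H)=39/2, d(GL,I)=24, d(GL,J)=37, d(GL,K)=34, d(GL,R)=31
iteration 2: select B,K (d=4, Q=-276); attach at lengths (42/5, -22/5); label the merged cluster BK
  updated: d(BK,GL)=31, d(BK,H)=63/2, d(BK,I)=26, d(BK,J)=33/2, d(BK,R)=29
iteration 3: select H,J (d=6, Q=-407/2); attach at lengths (-11/16, 107/16); label the merged cluster HJ
  updated: d(BK,HJ)=21, d(GL,HJ)=101/4, d(HJ,I)=22, d(HJ,R)=55/2
iteration 4: select GL,I (d=24, Q=-565/4); attach at lengths (325/24, 251/24); label the merged cluster GIL
  updated: d(BK,GIL)=33/2, d(GIL,HJ)=93/8, d(GIL,R)=37/2
iteration 5: select BK,HJ (d=21, Q=-677/8); attach at lengths (387/32, 285/32); label the merged cluster BHJK
  updated: d(BHJK,GIL)=57/16, d(BHJK,R)=71/4
iteration 6: select BHJK,GIL (d=57/16, Q=-637/16); attach at lengths (45/32, 69/32); label the merged cluster BGHIJKL
  updated: d(BGHIJKL,R)=523/32
iteration 7: select BGHIJKL,R (d=523/32); attach at lengths (523/64, 523/64); label the merged cluster BGHIJKLR
final tree: ((((B:42/5,K:-22/5):387/32,(H:-11/16,J:107/16):285/32):45/32,((G:53/12,L:103/12):325/24,I:251/24):69/32):523/64,R:523/64)
total length: 2813/32

45/32,69/32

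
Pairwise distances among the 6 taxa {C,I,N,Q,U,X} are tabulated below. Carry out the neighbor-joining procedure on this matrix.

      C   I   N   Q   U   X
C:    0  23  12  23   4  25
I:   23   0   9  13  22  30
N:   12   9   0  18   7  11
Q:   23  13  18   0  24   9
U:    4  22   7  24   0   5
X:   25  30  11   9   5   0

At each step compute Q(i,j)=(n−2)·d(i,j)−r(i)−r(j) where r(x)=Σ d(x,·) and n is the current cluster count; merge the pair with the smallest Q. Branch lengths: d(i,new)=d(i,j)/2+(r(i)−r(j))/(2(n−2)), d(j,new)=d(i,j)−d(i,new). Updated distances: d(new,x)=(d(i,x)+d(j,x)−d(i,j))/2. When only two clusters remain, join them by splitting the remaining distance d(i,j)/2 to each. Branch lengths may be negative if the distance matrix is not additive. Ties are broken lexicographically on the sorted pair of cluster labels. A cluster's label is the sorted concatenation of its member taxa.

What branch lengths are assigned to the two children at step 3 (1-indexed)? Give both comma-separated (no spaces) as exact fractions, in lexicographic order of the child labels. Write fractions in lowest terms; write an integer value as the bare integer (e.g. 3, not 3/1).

step 1: merge (C,U) at d=4, Q=-133; branch lengths C→41/8, U→-9/8; new cluster CU
  updated: d(CU,I)=41/2, d(CU,N)=15/2, d(CU,Q)=43/2, d(CU,X)=13
step 2: merge (Q,X) at d=9, Q=-195/2; branch lengths Q→17/4, X→19/4; new cluster QX
  updated: d(CU,QX)=51/4, d(I,QX)=17, d(N,QX)=10
step 3: merge (CU,QX) at d=51/4, Q=-55; branch lengths CU→53/8, QX→49/8; new cluster CQUX
  updated: d(CQUX,I)=99/8, d(CQUX,N)=19/8
step 4: merge (CQUX,I) at d=99/8, Q=-95/4; branch lengths CQUX→23/8, I→19/2; new cluster CIQUX
  updated: d(CIQUX,N)=-1/2
step 5: merge (CIQUX,N) at d=-1/2; branch lengths CIQUX→-1/4, N→-1/4; new cluster CINQUX
final tree: ((((C:41/8,U:-9/8):53/8,(Q:17/4,X:19/4):49/8):23/8,I:19/2):-1/4,N:-1/4)
total length: 301/8

53/8,49/8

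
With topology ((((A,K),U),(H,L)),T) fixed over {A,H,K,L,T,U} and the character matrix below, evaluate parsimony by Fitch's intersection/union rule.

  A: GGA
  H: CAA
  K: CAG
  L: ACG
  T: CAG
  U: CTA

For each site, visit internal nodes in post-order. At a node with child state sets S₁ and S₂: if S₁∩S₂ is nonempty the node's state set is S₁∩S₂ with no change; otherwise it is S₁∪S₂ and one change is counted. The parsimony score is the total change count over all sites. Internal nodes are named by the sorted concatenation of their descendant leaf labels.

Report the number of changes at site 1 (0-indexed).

3

AK@0: {G} ∪ {C} = {C,G} (union, +1)
AKU@0: {C,G} ∩ {C} = {C} (intersection, +0)
HL@0: {C} ∪ {A} = {A,C} (union, +1)
AHKLU@0: {C} ∩ {A,C} = {C} (intersection, +0)
AHKLTU@0: {C} ∩ {C} = {C} (intersection, +0)
AK@1: {G} ∪ {A} = {A,G} (union, +1)
AKU@1: {A,G} ∪ {T} = {A,G,T} (union, +1)
HL@1: {A} ∪ {C} = {A,C} (union, +1)
AHKLU@1: {A,G,T} ∩ {A,C} = {A} (intersection, +0)
AHKLTU@1: {A} ∩ {A} = {A} (intersection, +0)
AK@2: {A} ∪ {G} = {A,G} (union, +1)
AKU@2: {A,G} ∩ {A} = {A} (intersection, +0)
HL@2: {A} ∪ {G} = {A,G} (union, +1)
AHKLU@2: {A} ∩ {A,G} = {A} (intersection, +0)
AHKLTU@2: {A} ∪ {G} = {A,G} (union, +1)
per-site changes: [2, 3, 3]; total = 8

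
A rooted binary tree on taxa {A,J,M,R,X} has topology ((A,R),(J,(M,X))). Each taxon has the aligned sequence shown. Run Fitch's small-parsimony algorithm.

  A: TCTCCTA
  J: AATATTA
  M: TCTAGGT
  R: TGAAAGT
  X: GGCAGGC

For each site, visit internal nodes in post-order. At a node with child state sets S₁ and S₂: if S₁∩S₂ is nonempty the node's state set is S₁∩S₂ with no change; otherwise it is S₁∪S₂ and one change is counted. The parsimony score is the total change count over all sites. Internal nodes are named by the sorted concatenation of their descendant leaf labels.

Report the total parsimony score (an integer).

16

site 0, node AR: A={T} ∩ R={T} → {T} (+0)
site 0, node MX: M={T} ∪ X={G} → {G,T} (+1)
site 0, node JMX: J={A} ∪ MX={G,T} → {A,G,T} (+1)
site 0, node AJMRX: AR={T} ∩ JMX={A,G,T} → {T} (+0)
site 1, node AR: A={C} ∪ R={G} → {C,G} (+1)
site 1, node MX: M={C} ∪ X={G} → {C,G} (+1)
site 1, node JMX: J={A} ∪ MX={C,G} → {A,C,G} (+1)
site 1, node AJMRX: AR={C,G} ∩ JMX={A,C,G} → {C,G} (+0)
site 2, node AR: A={T} ∪ R={A} → {A,T} (+1)
site 2, node MX: M={T} ∪ X={C} → {C,T} (+1)
site 2, node JMX: J={T} ∩ MX={C,T} → {T} (+0)
site 2, node AJMRX: AR={A,T} ∩ JMX={T} → {T} (+0)
site 3, node AR: A={C} ∪ R={A} → {A,C} (+1)
site 3, node MX: M={A} ∩ X={A} → {A} (+0)
site 3, node JMX: J={A} ∩ MX={A} → {A} (+0)
site 3, node AJMRX: AR={A,C} ∩ JMX={A} → {A} (+0)
site 4, node AR: A={C} ∪ R={A} → {A,C} (+1)
site 4, node MX: M={G} ∩ X={G} → {G} (+0)
site 4, node JMX: J={T} ∪ MX={G} → {G,T} (+1)
site 4, node AJMRX: AR={A,C} ∪ JMX={G,T} → {A,C,G,T} (+1)
site 5, node AR: A={T} ∪ R={G} → {G,T} (+1)
site 5, node MX: M={G} ∩ X={G} → {G} (+0)
site 5, node JMX: J={T} ∪ MX={G} → {G,T} (+1)
site 5, node AJMRX: AR={G,T} ∩ JMX={G,T} → {G,T} (+0)
site 6, node AR: A={A} ∪ R={T} → {A,T} (+1)
site 6, node MX: M={T} ∪ X={C} → {C,T} (+1)
site 6, node JMX: J={A} ∪ MX={C,T} → {A,C,T} (+1)
site 6, node AJMRX: AR={A,T} ∩ JMX={A,C,T} → {A,T} (+0)
per-site changes: [2, 3, 2, 1, 3, 2, 3]; total = 16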